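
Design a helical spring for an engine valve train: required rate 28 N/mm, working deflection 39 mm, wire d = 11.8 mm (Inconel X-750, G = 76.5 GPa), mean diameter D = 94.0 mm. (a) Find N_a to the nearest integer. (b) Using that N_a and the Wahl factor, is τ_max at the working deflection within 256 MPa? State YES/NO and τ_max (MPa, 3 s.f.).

(a) 8 coils; (b) YES, τ_max = 188 MPa

N_a = Gd⁴/(8D³k) = (76.5×10³)(11.8⁴)/(8·94.0³·28) = 7.972 → N_a = 8
Actual rate k = Gd⁴/(8D³·8) = 27.901 N/mm
Working load F = kδ = 27.901·39 = 1088.2 N
C = 94.0/11.8 = 7.9661; K_W = (4C−1)/(4C−4)+0.615/C = 1.1849
τ_max = K_W·8FD/(πd³) = 1.1849·158.53 = 187.84 MPa
τ_max ≤ 256 MPa → acceptable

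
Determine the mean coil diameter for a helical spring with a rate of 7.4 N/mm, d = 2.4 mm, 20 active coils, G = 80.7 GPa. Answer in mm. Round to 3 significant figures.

13.1 mm

D = (Gd⁴/(8N_a·k))^(1/3) = (80.7×10³·2.4⁴/(8·20·7.4))^(1/3)
  = (2261.34)^(1/3) = 13.1257 mm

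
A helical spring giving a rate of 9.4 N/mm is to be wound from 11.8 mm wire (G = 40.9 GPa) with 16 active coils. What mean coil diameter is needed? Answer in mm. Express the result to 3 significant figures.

87.0 mm

D = (Gd⁴/(8N_a·k))^(1/3) = (40.9×10³·11.8⁴/(8·16·9.4))^(1/3)
  = (659043)^(1/3) = 87.0238 mm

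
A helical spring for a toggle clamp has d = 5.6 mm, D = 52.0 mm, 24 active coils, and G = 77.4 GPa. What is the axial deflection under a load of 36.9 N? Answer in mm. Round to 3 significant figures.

k = Gd⁴/(8D³N_a) = (77.4×10³)(5.6⁴)/(8·52.0³·24) = 2.8196 N/mm
δ = F/k = 36.9 / 2.8196 = 13.087 mm

13.1 mm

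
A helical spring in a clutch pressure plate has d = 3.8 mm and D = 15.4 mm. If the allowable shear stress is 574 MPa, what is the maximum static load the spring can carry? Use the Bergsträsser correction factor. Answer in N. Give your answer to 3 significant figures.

C = D/d = 15.4/3.8 = 4.0526
K_B = (4C+2)/(4C−3) = 18.211/13.211 = 1.3785
τ_max = K·8FD/(πd³) → F_max = τ_allow·πd³/(8DK)
F_max = 574·π·3.8³/(8·15.4·1.3785) = 98949/169.83 = 582.64 N

583 N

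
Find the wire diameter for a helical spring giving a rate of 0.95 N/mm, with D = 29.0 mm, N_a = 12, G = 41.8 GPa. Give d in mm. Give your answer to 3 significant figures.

d = (8D³N_a·k / G)^(1/4) = (8·29.0³·12·0.95 / (41.8×10³))^0.25
  = (53.212)^0.25 = 2.7009 mm

2.70 mm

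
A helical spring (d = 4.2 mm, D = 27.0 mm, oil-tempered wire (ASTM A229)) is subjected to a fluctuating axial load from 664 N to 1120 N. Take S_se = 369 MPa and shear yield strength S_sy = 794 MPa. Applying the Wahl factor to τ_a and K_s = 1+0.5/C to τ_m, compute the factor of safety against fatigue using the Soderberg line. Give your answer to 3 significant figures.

C = D/d = 27.0/4.2 = 6.4286; K_W = (4C−1)/(4C−4)+0.615/C = 1.2338; K_s = 1+0.5/C = 1.0778
F_a = (F_max−F_min)/2 = 228 N; F_m = (F_max+F_min)/2 = 892 N
τ_a = K_W·8F_aD/(πd³) = 1.2338 × 211.59 = 261.06 MPa
τ_m = K_s·8F_mD/(πd³) = 1.0778 × 827.79 = 892.18 MPa
Soderberg: 1/n_f = τ_a/S_se + τ_m/S_sy = 261.06/369 + 892.18/794 = 0.70749 + 1.12365 = 1.8311
n_f = 1/1.8311 = 0.5461

0.546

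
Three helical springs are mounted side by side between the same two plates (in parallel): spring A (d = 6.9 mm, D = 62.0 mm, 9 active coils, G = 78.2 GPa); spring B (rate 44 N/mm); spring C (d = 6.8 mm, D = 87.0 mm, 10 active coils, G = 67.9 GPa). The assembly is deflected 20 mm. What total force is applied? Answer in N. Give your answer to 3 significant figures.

1140 N

k_A = Gd⁴/(8D³N_a) = (78.2×10³)(6.9⁴)/(8·62.0³·9) = 10.33 N/mm
k_C = Gd⁴/(8D³N_a) = (67.9×10³)(6.8⁴)/(8·87.0³·10) = 2.7559 N/mm
Parallel: k_eq = 10.33 + 44 + 2.7559 = 57.086 N/mm
F = k_eq·δ = 57.086·20 = 1141.7 N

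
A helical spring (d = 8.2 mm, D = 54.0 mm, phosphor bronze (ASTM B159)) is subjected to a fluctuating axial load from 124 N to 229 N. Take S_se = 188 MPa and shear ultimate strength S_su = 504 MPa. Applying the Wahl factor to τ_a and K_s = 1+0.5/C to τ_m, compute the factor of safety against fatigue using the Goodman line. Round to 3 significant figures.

5.57

C = D/d = 54.0/8.2 = 6.5854; K_W = (4C−1)/(4C−4)+0.615/C = 1.2277; K_s = 1+0.5/C = 1.0759
F_a = (F_max−F_min)/2 = 52.5 N; F_m = (F_max+F_min)/2 = 176.5 N
τ_a = K_W·8F_aD/(πd³) = 1.2277 × 13.093 = 16.074 MPa
τ_m = K_s·8F_mD/(πd³) = 1.0759 × 44.019 = 47.361 MPa
Goodman: 1/n_f = τ_a/S_se + τ_m/S_su = 16.074/188 + 47.361/504 = 0.08550 + 0.09397 = 0.17947
n_f = 1/0.17947 = 5.572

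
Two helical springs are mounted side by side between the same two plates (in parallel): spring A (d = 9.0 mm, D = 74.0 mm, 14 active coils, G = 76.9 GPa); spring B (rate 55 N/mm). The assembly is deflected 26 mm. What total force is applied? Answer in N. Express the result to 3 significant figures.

k_A = Gd⁴/(8D³N_a) = (76.9×10³)(9.0⁴)/(8·74.0³·14) = 11.117 N/mm
Parallel: k_eq = 11.117 + 55 = 66.117 N/mm
F = k_eq·δ = 66.117·26 = 1719 N

1720 N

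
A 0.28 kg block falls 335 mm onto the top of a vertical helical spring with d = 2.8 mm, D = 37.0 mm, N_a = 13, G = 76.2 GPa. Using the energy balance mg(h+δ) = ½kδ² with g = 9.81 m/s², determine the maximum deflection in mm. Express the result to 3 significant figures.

48.7 mm

k = Gd⁴/(8D³N_a) = (76.2×10³)(2.8⁴)/(8·37.0³·13) = 0.8891 N/mm
W = mg = 0.28 × 9.81 = 2.7468 N
½kδ² − Wδ − Wh = 0 → δ = (W + √(W² + 2kWh))/k
δ = (2.7468 + √(7.5449 + 1636.25))/0.8891 = (2.7468 + 40.544)/0.8891 = 48.691 mm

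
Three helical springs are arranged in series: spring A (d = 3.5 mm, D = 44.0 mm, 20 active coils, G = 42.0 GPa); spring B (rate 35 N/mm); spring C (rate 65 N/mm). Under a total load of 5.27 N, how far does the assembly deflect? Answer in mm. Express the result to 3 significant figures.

k_A = Gd⁴/(8D³N_a) = (42.0×10³)(3.5⁴)/(8·44.0³·20) = 0.46243 N/mm
Series: 1/k_eq = 1/0.46243 + 1/35 + 1/65 = 2.2065; k_eq = 0.45322 N/mm
δ = F/k_eq = 5.27/0.45322 = 11.628 mm

11.6 mm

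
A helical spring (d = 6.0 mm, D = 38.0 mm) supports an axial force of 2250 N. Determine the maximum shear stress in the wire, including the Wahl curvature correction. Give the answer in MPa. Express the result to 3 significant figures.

1250 MPa

Spring index C = D/d = 38.0/6.0 = 6.3333
K_W = (4C−1)/(4C−4) + 0.615/C = 24.333/21.333 + 0.0971 = 1.2377
τ₀ = 8FD/(πd³) = 8·2250·38.0/(π·6.0³) = 684000/678.58 = 1008 MPa
τ_max = K·τ₀ = 1.2377 × 1008 = 1247.6 MPa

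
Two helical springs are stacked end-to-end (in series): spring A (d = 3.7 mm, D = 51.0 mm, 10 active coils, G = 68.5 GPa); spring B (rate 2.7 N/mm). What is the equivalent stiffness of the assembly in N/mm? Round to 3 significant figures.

0.835 N/mm

k_A = Gd⁴/(8D³N_a) = (68.5×10³)(3.7⁴)/(8·51.0³·10) = 1.2098 N/mm
Series: 1/k_eq = 1/1.2098 + 1/2.7 = 1.197; k_eq = 0.83543 N/mm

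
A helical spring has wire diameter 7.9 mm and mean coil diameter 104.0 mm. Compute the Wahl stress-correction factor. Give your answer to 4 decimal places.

C = D/d = 104.0/7.9 = 13.1646
K_W = (4C−1)/(4C−4) + 0.615/C = 51.658/48.658 + 0.0467 = 1.1084

1.1084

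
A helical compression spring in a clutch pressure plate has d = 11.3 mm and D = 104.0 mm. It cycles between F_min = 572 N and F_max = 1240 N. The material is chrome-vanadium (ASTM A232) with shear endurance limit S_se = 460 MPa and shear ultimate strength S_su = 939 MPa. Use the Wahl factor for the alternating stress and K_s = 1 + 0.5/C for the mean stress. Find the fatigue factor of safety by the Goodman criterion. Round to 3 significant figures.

2.93

C = D/d = 104.0/11.3 = 9.2035; K_W = (4C−1)/(4C−4)+0.615/C = 1.1582; K_s = 1+0.5/C = 1.0543
F_a = (F_max−F_min)/2 = 334 N; F_m = (F_max+F_min)/2 = 906 N
τ_a = K_W·8F_aD/(πd³) = 1.1582 × 61.303 = 71.004 MPa
τ_m = K_s·8F_mD/(πd³) = 1.0543 × 166.29 = 175.32 MPa
Goodman: 1/n_f = τ_a/S_se + τ_m/S_su = 71.004/460 + 175.32/939 = 0.15436 + 0.18671 = 0.34107
n_f = 1/0.34107 = 2.932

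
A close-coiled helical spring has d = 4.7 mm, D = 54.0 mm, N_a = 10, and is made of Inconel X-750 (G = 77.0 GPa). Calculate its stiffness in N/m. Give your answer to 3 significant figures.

k = Gd⁴/(8D³N_a) = (77.0×10³ × 4.7⁴) / (8 × 54.0³ × 10)
  = 3.75735e+07 / 1.25971e+07 = 2.9827 N/mm = 2982.7 N/m

2980 N/m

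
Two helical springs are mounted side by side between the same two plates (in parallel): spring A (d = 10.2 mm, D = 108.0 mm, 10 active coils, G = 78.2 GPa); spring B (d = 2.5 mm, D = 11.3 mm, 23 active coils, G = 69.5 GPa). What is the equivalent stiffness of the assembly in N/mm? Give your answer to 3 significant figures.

18.6 N/mm

k_A = Gd⁴/(8D³N_a) = (78.2×10³)(10.2⁴)/(8·108.0³·10) = 8.3994 N/mm
k_B = Gd⁴/(8D³N_a) = (69.5×10³)(2.5⁴)/(8·11.3³·23) = 10.226 N/mm
Parallel: k_eq = 8.3994 + 10.226 = 18.625 N/mm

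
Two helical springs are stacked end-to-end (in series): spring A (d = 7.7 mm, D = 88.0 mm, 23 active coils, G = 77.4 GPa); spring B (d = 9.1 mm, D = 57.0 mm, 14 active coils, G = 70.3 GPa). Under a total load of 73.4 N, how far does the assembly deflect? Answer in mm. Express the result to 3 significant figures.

37.0 mm

k_A = Gd⁴/(8D³N_a) = (77.4×10³)(7.7⁴)/(8·88.0³·23) = 2.1699 N/mm
k_B = Gd⁴/(8D³N_a) = (70.3×10³)(9.1⁴)/(8·57.0³·14) = 23.242 N/mm
Series: 1/k_eq = 1/2.1699 + 1/23.242 = 0.50388; k_eq = 1.9846 N/mm
δ = F/k_eq = 73.4/1.9846 = 36.985 mm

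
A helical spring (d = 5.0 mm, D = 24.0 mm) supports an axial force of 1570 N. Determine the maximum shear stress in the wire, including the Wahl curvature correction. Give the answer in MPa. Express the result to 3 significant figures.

1020 MPa

Spring index C = D/d = 24.0/5.0 = 4.8000
K_W = (4C−1)/(4C−4) + 0.615/C = 18.200/15.200 + 0.1281 = 1.3255
τ₀ = 8FD/(πd³) = 8·1570·24.0/(π·5.0³) = 301440/392.7 = 767.61 MPa
τ_max = K·τ₀ = 1.3255 × 767.61 = 1017.5 MPa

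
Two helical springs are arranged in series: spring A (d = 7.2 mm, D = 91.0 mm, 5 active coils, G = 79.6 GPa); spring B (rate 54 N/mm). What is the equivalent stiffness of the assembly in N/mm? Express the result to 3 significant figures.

6.27 N/mm

k_A = Gd⁴/(8D³N_a) = (79.6×10³)(7.2⁴)/(8·91.0³·5) = 7.0967 N/mm
Series: 1/k_eq = 1/7.0967 + 1/54 = 0.15943; k_eq = 6.2724 N/mm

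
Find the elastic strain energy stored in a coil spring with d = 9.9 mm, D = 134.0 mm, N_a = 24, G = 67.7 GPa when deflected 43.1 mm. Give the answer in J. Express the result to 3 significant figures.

k = Gd⁴/(8D³N_a) = (67.7×10³)(9.9⁴)/(8·134.0³·24) = 1.4077 N/mm
U = ½kδ² = 0.5 × 1.4077 × 43.1² = 1307.5 N·mm = 1.3075 J

1.31 J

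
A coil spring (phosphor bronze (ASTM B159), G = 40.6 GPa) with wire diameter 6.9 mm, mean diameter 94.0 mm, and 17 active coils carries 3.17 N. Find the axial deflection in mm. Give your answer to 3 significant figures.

3.89 mm

k = Gd⁴/(8D³N_a) = (40.6×10³)(6.9⁴)/(8·94.0³·17) = 0.8147 N/mm
δ = F/k = 3.17 / 0.8147 = 3.891 mm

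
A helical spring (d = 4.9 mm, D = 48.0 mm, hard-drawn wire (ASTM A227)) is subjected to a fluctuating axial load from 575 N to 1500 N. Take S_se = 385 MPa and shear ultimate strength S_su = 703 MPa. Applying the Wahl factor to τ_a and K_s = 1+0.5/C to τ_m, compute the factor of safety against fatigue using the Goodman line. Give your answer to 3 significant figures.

0.328

C = D/d = 48.0/4.9 = 9.7959; K_W = (4C−1)/(4C−4)+0.615/C = 1.1480; K_s = 1+0.5/C = 1.0510
F_a = (F_max−F_min)/2 = 462.5 N; F_m = (F_max+F_min)/2 = 1037.5 N
τ_a = K_W·8F_aD/(πd³) = 1.1480 × 480.51 = 551.65 MPa
τ_m = K_s·8F_mD/(πd³) = 1.0510 × 1077.9 = 1132.9 MPa
Goodman: 1/n_f = τ_a/S_se + τ_m/S_su = 551.65/385 + 1132.9/703 = 1.43286 + 1.61156 = 3.0444
n_f = 1/3.0444 = 0.3285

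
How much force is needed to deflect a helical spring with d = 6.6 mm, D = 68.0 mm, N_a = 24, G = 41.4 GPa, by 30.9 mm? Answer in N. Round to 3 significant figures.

k = Gd⁴/(8D³N_a) = (41.4×10³)(6.6⁴)/(8·68.0³·24) = 1.3012 N/mm
F = k·δ = 1.3012 × 30.9 = 40.207 N

40.2 N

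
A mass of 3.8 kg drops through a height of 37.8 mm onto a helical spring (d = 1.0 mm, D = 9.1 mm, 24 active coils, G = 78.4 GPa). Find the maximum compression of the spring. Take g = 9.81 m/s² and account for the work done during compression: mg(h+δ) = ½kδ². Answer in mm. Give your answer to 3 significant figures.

k = Gd⁴/(8D³N_a) = (78.4×10³)(1.0⁴)/(8·9.1³·24) = 0.54186 N/mm
W = mg = 3.8 × 9.81 = 37.278 N
½kδ² − Wδ − Wh = 0 → δ = (W + √(W² + 2kWh))/k
δ = (37.278 + √(1389.6 + 1527.09))/0.54186 = (37.278 + 54.007)/0.54186 = 168.46 mm

168 mm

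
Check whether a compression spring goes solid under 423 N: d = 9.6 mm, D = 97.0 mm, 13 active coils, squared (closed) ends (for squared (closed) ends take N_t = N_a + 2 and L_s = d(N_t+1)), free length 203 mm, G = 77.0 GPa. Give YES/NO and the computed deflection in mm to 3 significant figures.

k = Gd⁴/(8D³N_a) = (77.0×10³)(9.6⁴)/(8·97.0³·13) = 6.8901 N/mm
N_t = 15; L_s = 9.6·16 = 153.6 mm; δ_solid = L₀ − L_s = 203 − 153.6 = 49.4 mm
δ = F/k = 423/6.8901 = 61.392 mm
δ ≥ δ_solid → spring goes solid

YES, δ = 61.4 mm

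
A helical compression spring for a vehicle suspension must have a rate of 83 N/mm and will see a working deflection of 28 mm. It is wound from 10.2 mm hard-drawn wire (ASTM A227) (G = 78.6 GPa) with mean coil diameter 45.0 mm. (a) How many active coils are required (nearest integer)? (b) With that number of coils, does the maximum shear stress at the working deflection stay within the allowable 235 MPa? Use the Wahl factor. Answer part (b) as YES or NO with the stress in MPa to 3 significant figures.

N_a = Gd⁴/(8D³k) = (78.6×10³)(10.2⁴)/(8·45.0³·83) = 14.06 → N_a = 14
Actual rate k = Gd⁴/(8D³·14) = 83.362 N/mm
Working load F = kδ = 83.362·28 = 2334.1 N
C = 45.0/10.2 = 4.4118; K_W = (4C−1)/(4C−4)+0.615/C = 1.3592
τ_max = K_W·8FD/(πd³) = 1.3592·252.04 = 342.59 MPa
τ_max > 235 MPa → exceeds allowable

(a) 14 coils; (b) NO, τ_max = 343 MPa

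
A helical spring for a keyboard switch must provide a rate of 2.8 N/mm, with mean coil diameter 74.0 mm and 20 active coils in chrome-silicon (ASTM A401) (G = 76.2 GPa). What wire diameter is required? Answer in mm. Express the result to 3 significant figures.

d = (8D³N_a·k / G)^(1/4) = (8·74.0³·20·2.8 / (76.2×10³))^0.25
  = (2382.4)^0.25 = 6.9864 mm

6.99 mm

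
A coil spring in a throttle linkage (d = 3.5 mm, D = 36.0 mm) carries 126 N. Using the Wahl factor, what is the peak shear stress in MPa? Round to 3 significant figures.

Spring index C = D/d = 36.0/3.5 = 10.2857
K_W = (4C−1)/(4C−4) + 0.615/C = 40.143/37.143 + 0.0598 = 1.1406
τ₀ = 8FD/(πd³) = 8·126·36.0/(π·3.5³) = 36288/134.7 = 269.41 MPa
τ_max = K·τ₀ = 1.1406 × 269.41 = 307.28 MPa

307 MPa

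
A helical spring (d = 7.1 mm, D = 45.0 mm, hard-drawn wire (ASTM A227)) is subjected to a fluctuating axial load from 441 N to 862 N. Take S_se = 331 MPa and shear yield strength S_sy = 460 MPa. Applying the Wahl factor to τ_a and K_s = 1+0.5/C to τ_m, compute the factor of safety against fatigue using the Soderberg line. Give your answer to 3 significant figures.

C = D/d = 45.0/7.1 = 6.3380; K_W = (4C−1)/(4C−4)+0.615/C = 1.2375; K_s = 1+0.5/C = 1.0789
F_a = (F_max−F_min)/2 = 210.5 N; F_m = (F_max+F_min)/2 = 651.5 N
τ_a = K_W·8F_aD/(πd³) = 1.2375 × 67.395 = 83.404 MPa
τ_m = K_s·8F_mD/(πd³) = 1.0789 × 208.59 = 225.04 MPa
Soderberg: 1/n_f = τ_a/S_se + τ_m/S_sy = 83.404/331 + 225.04/460 = 0.25198 + 0.48923 = 0.7412
n_f = 1/0.7412 = 1.349

1.35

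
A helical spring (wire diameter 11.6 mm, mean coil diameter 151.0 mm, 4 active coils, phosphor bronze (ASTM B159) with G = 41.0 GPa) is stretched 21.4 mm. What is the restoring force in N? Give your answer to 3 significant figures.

k = Gd⁴/(8D³N_a) = (41.0×10³)(11.6⁴)/(8·151.0³·4) = 6.7381 N/mm
F = k·δ = 6.7381 × 21.4 = 144.19 N

144 N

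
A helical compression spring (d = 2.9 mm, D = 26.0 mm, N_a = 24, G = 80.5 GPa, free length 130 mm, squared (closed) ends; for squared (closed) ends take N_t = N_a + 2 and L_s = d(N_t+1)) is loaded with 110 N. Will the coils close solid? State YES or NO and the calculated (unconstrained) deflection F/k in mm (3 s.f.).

YES, δ = 65.2 mm

k = Gd⁴/(8D³N_a) = (80.5×10³)(2.9⁴)/(8·26.0³·24) = 1.6872 N/mm
N_t = 26; L_s = 2.9·27 = 78.3 mm; δ_solid = L₀ − L_s = 130 − 78.3 = 51.7 mm
δ = F/k = 110/1.6872 = 65.197 mm
δ ≥ δ_solid → spring goes solid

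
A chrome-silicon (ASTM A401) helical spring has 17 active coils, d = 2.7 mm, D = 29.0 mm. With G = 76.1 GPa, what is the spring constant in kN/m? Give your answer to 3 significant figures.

k = Gd⁴/(8D³N_a) = (76.1×10³ × 2.7⁴) / (8 × 29.0³ × 17)
  = 4.04427e+06 / 3.3169e+06 = 1.2193 N/mm

1.22 kN/m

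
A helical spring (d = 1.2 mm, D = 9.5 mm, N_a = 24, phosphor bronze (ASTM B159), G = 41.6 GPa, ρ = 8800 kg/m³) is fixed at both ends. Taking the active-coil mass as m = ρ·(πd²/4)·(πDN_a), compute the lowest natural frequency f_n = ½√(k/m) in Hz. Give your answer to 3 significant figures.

k = Gd⁴/(8D³N_a) = (41.6×10³)(1.2⁴)/(8·9.5³·24) = 0.52402 N/mm = 524.02 N/m
Wire length L = πDN_a = π·9.5·24 = 716.28 mm
m = ρ·(πd²/4)·L = 8800 × 1.131×10⁻⁶ m² × 0.71628 m = 0.0071289 kg
f_n = ½√(k/m) = 0.5·√(524.02/0.0071289) = 0.5·√(73507) = 135.56 Hz

136 Hz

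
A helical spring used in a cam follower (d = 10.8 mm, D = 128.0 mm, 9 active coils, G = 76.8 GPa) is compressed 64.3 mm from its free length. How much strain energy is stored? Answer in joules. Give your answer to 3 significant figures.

14.3 J

k = Gd⁴/(8D³N_a) = (76.8×10³)(10.8⁴)/(8·128.0³·9) = 6.9198 N/mm
U = ½kδ² = 0.5 × 6.9198 × 64.3² = 14305 N·mm = 14.305 J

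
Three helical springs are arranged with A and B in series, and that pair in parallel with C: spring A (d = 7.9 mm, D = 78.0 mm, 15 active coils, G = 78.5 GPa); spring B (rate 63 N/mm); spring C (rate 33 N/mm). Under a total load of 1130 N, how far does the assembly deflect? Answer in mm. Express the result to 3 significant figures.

29.8 mm

k_A = Gd⁴/(8D³N_a) = (78.5×10³)(7.9⁴)/(8·78.0³·15) = 5.3692 N/mm
Springs A,B series: k_AB = 1/(1/5.3692+1/63) = 4.9476 N/mm; parallel with C: k_eq = 4.9476+33 = 37.948 N/mm
δ = F/k_eq = 1130/37.948 = 29.778 mm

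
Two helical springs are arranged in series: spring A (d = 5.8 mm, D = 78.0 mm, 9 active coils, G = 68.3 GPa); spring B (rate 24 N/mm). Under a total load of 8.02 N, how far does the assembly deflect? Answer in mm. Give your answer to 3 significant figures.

k_A = Gd⁴/(8D³N_a) = (68.3×10³)(5.8⁴)/(8·78.0³·9) = 2.2621 N/mm
Series: 1/k_eq = 1/2.2621 + 1/24 = 0.48373; k_eq = 2.0673 N/mm
δ = F/k_eq = 8.02/2.0673 = 3.8795 mm

3.88 mm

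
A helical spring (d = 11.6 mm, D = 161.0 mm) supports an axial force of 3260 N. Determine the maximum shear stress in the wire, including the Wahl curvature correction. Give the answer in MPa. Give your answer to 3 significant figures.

944 MPa

Spring index C = D/d = 161.0/11.6 = 13.8793
K_W = (4C−1)/(4C−4) + 0.615/C = 54.517/51.517 + 0.0443 = 1.1025
τ₀ = 8FD/(πd³) = 8·3260·161.0/(π·11.6³) = 4.19888e+06/4903.7 = 856.27 MPa
τ_max = K·τ₀ = 1.1025 × 856.27 = 944.07 MPa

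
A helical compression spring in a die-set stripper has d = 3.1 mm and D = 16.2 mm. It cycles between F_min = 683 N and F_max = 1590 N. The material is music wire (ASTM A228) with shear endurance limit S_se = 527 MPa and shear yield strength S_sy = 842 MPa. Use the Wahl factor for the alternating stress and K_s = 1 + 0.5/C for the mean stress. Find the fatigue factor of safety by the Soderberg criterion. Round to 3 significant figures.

C = D/d = 16.2/3.1 = 5.2258; K_W = (4C−1)/(4C−4)+0.615/C = 1.2952; K_s = 1+0.5/C = 1.0957
F_a = (F_max−F_min)/2 = 453.5 N; F_m = (F_max+F_min)/2 = 1136.5 N
τ_a = K_W·8F_aD/(πd³) = 1.2952 × 627.98 = 813.34 MPa
τ_m = K_s·8F_mD/(πd³) = 1.0957 × 1573.8 = 1724.3 MPa
Soderberg: 1/n_f = τ_a/S_se + τ_m/S_sy = 813.34/527 + 1724.3/842 = 1.54334 + 2.04791 = 3.5913
n_f = 1/3.5913 = 0.2785

0.278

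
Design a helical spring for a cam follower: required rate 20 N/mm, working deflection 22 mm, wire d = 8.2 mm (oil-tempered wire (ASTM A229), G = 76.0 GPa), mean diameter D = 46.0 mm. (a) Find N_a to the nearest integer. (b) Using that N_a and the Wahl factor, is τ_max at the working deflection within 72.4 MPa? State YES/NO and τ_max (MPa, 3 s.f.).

N_a = Gd⁴/(8D³k) = (76.0×10³)(8.2⁴)/(8·46.0³·20) = 22.06 → N_a = 22
Actual rate k = Gd⁴/(8D³·22) = 20.058 N/mm
Working load F = kδ = 20.058·22 = 441.27 N
C = 46.0/8.2 = 5.6098; K_W = (4C−1)/(4C−4)+0.615/C = 1.2723
τ_max = K_W·8FD/(πd³) = 1.2723·93.748 = 119.28 MPa
τ_max > 72.4 MPa → exceeds allowable

(a) 22 coils; (b) NO, τ_max = 119 MPa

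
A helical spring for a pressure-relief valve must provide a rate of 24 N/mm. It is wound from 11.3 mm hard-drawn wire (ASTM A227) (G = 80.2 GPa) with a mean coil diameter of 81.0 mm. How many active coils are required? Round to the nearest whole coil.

13

N_a = Gd⁴/(8D³k) = (80.2×10³ × 11.3⁴)/(8 × 81.0³ × 24)
    = 1.30764e+09 / 1.02037e+08 = 12.82 → 13 coils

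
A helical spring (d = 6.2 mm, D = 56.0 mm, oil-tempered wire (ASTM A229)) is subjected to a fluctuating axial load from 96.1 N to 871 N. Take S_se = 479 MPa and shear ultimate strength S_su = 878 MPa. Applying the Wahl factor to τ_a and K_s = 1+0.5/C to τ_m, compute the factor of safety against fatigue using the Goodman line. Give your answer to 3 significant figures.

1.10

C = D/d = 56.0/6.2 = 9.0323; K_W = (4C−1)/(4C−4)+0.615/C = 1.1615; K_s = 1+0.5/C = 1.0554
F_a = (F_max−F_min)/2 = 387.45 N; F_m = (F_max+F_min)/2 = 483.55 N
τ_a = K_W·8F_aD/(πd³) = 1.1615 × 231.83 = 269.26 MPa
τ_m = K_s·8F_mD/(πd³) = 1.0554 × 289.33 = 305.35 MPa
Goodman: 1/n_f = τ_a/S_se + τ_m/S_su = 269.26/479 + 305.35/878 = 0.56213 + 0.34778 = 0.90991
n_f = 1/0.90991 = 1.099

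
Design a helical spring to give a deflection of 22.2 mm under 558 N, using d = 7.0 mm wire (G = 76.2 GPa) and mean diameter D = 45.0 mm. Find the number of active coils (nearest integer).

Required rate k = F/δ = 558/22.2 = 25.135 N/mm
N_a = Gd⁴/(8D³k) = (76.2×10³ × 7.0⁴)/(8 × 45.0³ × 25.135)
    = 1.82956e+08 / 1.83235e+07 = 9.985 → 10 coils

10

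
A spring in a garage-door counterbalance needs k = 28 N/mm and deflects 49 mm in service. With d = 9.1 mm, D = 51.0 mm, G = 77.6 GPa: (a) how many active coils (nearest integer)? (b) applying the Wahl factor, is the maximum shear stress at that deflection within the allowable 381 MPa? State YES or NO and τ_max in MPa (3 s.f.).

N_a = Gd⁴/(8D³k) = (77.6×10³)(9.1⁴)/(8·51.0³·28) = 17.91 → N_a = 18
Actual rate k = Gd⁴/(8D³·18) = 27.858 N/mm
Working load F = kδ = 27.858·49 = 1365.1 N
C = 51.0/9.1 = 5.6044; K_W = (4C−1)/(4C−4)+0.615/C = 1.2726
τ_max = K_W·8FD/(πd³) = 1.2726·235.25 = 299.39 MPa
τ_max ≤ 381 MPa → acceptable

(a) 18 coils; (b) YES, τ_max = 299 MPa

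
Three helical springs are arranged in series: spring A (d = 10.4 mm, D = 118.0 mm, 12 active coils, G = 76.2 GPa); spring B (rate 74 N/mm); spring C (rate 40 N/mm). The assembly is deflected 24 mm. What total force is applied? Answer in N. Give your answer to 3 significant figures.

111 N

k_A = Gd⁴/(8D³N_a) = (76.2×10³)(10.4⁴)/(8·118.0³·12) = 5.6516 N/mm
Series: 1/k_eq = 1/5.6516 + 1/74 + 1/40 = 0.21545; k_eq = 4.6413 N/mm
F = k_eq·δ = 4.6413·24 = 111.39 N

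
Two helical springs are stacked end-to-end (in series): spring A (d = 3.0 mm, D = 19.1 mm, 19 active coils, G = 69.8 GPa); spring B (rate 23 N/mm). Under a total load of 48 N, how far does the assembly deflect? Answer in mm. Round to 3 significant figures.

11.1 mm

k_A = Gd⁴/(8D³N_a) = (69.8×10³)(3.0⁴)/(8·19.1³·19) = 5.3382 N/mm
Series: 1/k_eq = 1/5.3382 + 1/23 = 0.23081; k_eq = 4.3326 N/mm
δ = F/k_eq = 48/4.3326 = 11.079 mm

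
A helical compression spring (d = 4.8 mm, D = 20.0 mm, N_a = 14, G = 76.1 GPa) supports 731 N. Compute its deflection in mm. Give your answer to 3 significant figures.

16.2 mm

k = Gd⁴/(8D³N_a) = (76.1×10³)(4.8⁴)/(8·20.0³·14) = 45.086 N/mm
δ = F/k = 731 / 45.086 = 16.213 mm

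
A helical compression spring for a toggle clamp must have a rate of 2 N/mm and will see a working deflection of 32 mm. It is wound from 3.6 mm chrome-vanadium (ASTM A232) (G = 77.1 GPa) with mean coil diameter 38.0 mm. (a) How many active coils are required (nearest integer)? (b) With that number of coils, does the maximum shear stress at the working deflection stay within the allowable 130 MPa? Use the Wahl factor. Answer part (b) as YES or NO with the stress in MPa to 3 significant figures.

(a) 15 coils; (b) NO, τ_max = 148 MPa

N_a = Gd⁴/(8D³k) = (77.1×10³)(3.6⁴)/(8·38.0³·2) = 14.75 → N_a = 15
Actual rate k = Gd⁴/(8D³·15) = 1.9667 N/mm
Working load F = kδ = 1.9667·32 = 62.934 N
C = 38.0/3.6 = 10.5556; K_W = (4C−1)/(4C−4)+0.615/C = 1.1368
τ_max = K_W·8FD/(πd³) = 1.1368·130.53 = 148.38 MPa
τ_max > 130 MPa → exceeds allowable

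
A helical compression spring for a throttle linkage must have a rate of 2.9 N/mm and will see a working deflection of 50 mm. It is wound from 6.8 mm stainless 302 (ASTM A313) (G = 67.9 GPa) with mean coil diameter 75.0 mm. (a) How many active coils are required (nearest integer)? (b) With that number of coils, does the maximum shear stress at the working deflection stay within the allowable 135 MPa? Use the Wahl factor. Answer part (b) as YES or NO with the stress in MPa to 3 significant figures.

N_a = Gd⁴/(8D³k) = (67.9×10³)(6.8⁴)/(8·75.0³·2.9) = 14.83 → N_a = 15
Actual rate k = Gd⁴/(8D³·15) = 2.8677 N/mm
Working load F = kδ = 2.8677·50 = 143.39 N
C = 75.0/6.8 = 11.0294; K_W = (4C−1)/(4C−4)+0.615/C = 1.1305
τ_max = K_W·8FD/(πd³) = 1.1305·87.093 = 98.463 MPa
τ_max ≤ 135 MPa → acceptable

(a) 15 coils; (b) YES, τ_max = 98.5 MPa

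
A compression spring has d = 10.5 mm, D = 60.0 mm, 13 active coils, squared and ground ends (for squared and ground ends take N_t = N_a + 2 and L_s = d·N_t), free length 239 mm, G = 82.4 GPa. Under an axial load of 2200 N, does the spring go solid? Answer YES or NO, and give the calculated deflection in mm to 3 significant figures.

k = Gd⁴/(8D³N_a) = (82.4×10³)(10.5⁴)/(8·60.0³·13) = 44.586 N/mm
N_t = 15; L_s = 10.5·15 = 157.5 mm; δ_solid = L₀ − L_s = 239 − 157.5 = 81.5 mm
δ = F/k = 2200/44.586 = 49.343 mm
δ < δ_solid → spring does not go solid

NO, δ = 49.3 mm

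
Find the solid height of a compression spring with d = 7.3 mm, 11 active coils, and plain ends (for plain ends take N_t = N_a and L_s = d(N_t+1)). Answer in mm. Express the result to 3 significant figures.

plain ends: N_t = N_a = 11
L_s = d·(N_t+1) = 7.3 × 12 = 87.6 mm

87.6 mm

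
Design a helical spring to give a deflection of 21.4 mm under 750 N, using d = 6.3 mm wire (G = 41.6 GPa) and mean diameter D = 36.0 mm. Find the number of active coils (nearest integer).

Required rate k = F/δ = 750/21.4 = 35.047 N/mm
N_a = Gd⁴/(8D³k) = (41.6×10³ × 6.3⁴)/(8 × 36.0³ × 35.047)
    = 6.55323e+07 / 1.30811e+07 = 5.01 → 5 coils

5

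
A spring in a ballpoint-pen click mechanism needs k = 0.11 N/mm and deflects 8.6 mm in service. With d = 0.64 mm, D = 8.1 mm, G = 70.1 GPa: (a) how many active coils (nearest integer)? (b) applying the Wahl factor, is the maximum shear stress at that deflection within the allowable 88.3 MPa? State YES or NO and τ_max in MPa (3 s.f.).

N_a = Gd⁴/(8D³k) = (70.1×10³)(0.64⁴)/(8·8.1³·0.11) = 25.15 → N_a = 25
Actual rate k = Gd⁴/(8D³·25) = 0.11065 N/mm
Working load F = kδ = 0.11065·8.6 = 0.95159 N
C = 8.1/0.64 = 12.6562; K_W = (4C−1)/(4C−4)+0.615/C = 1.1129
τ_max = K_W·8FD/(πd³) = 1.1129·74.875 = 83.331 MPa
τ_max ≤ 88.3 MPa → acceptable

(a) 25 coils; (b) YES, τ_max = 83.3 MPa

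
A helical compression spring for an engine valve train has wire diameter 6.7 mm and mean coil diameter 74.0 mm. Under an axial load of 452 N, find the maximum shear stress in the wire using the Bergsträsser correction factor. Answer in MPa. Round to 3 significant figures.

Spring index C = D/d = 74.0/6.7 = 11.0448
K_B = (4C+2)/(4C−3) = 46.179/41.179 = 1.1214
τ₀ = 8FD/(πd³) = 8·452·74.0/(π·6.7³) = 267584/944.87 = 283.2 MPa
τ_max = K·τ₀ = 1.1214 × 283.2 = 317.58 MPa

318 MPa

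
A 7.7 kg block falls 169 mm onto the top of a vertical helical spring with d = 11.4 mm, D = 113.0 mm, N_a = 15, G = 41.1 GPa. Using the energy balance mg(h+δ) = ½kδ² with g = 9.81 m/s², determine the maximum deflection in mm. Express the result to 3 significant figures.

k = Gd⁴/(8D³N_a) = (41.1×10³)(11.4⁴)/(8·113.0³·15) = 4.0091 N/mm
W = mg = 7.7 × 9.81 = 75.537 N
½kδ² − Wδ − Wh = 0 → δ = (W + √(W² + 2kWh))/k
δ = (75.537 + √(5705.8 + 102358))/4.0091 = (75.537 + 328.73)/4.0091 = 100.84 mm

101 mm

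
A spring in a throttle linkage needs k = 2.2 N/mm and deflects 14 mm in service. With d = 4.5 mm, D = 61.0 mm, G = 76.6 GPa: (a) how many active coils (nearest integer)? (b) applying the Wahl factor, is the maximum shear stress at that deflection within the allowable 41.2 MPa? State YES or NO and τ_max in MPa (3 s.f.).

N_a = Gd⁴/(8D³k) = (76.6×10³)(4.5⁴)/(8·61.0³·2.2) = 7.863 → N_a = 8
Actual rate k = Gd⁴/(8D³·8) = 2.1623 N/mm
Working load F = kδ = 2.1623·14 = 30.272 N
C = 61.0/4.5 = 13.5556; K_W = (4C−1)/(4C−4)+0.615/C = 1.1051
τ_max = K_W·8FD/(πd³) = 1.1051·51.602 = 57.026 MPa
τ_max > 41.2 MPa → exceeds allowable

(a) 8 coils; (b) NO, τ_max = 57.0 MPa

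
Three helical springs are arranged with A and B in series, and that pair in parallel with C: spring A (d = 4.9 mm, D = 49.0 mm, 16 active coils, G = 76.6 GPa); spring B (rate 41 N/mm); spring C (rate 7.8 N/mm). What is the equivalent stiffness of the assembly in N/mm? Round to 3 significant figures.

10.5 N/mm

k_A = Gd⁴/(8D³N_a) = (76.6×10³)(4.9⁴)/(8·49.0³·16) = 2.9323 N/mm
Springs A,B series: k_AB = 1/(1/2.9323+1/41) = 2.7366 N/mm; parallel with C: k_eq = 2.7366+7.8 = 10.537 N/mm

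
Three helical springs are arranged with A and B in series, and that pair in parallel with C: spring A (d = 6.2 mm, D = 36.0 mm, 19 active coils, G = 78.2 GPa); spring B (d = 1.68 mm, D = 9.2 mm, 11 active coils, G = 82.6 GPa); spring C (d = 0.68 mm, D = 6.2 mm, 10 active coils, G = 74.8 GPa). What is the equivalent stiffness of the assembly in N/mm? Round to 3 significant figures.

k_A = Gd⁴/(8D³N_a) = (78.2×10³)(6.2⁴)/(8·36.0³·19) = 16.294 N/mm
k_B = Gd⁴/(8D³N_a) = (82.6×10³)(1.68⁴)/(8·9.2³·11) = 9.6022 N/mm
k_C = Gd⁴/(8D³N_a) = (74.8×10³)(0.68⁴)/(8·6.2³·10) = 0.83883 N/mm
Springs A,B series: k_AB = 1/(1/16.294+1/9.6022) = 6.0417 N/mm; parallel with C: k_eq = 6.0417+0.83883 = 6.8805 N/mm

6.88 N/mm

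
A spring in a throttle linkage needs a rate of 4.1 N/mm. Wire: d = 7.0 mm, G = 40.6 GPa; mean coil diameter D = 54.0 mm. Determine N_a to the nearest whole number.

N_a = Gd⁴/(8D³k) = (40.6×10³ × 7.0⁴)/(8 × 54.0³ × 4.1)
    = 9.74806e+07 / 5.16482e+06 = 18.87 → 19 coils

19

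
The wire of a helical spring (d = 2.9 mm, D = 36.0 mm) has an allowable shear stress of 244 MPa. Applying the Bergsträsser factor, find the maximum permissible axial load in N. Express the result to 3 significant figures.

C = D/d = 36.0/2.9 = 12.4138
K_B = (4C+2)/(4C−3) = 51.655/46.655 = 1.1072
τ_max = K·8FD/(πd³) → F_max = τ_allow·πd³/(8DK)
F_max = 244·π·2.9³/(8·36.0·1.1072) = 18695/318.86 = 58.631 N

58.6 N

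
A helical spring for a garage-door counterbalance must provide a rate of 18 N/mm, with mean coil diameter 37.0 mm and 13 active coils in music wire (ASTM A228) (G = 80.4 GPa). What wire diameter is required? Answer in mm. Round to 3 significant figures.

d = (8D³N_a·k / G)^(1/4) = (8·37.0³·13·18 / (80.4×10³))^0.25
  = (1179.4)^0.25 = 5.8602 mm

5.86 mm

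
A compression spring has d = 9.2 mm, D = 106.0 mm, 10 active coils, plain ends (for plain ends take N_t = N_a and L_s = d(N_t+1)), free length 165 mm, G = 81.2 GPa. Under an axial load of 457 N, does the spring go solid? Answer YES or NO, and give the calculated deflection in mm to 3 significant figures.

k = Gd⁴/(8D³N_a) = (81.2×10³)(9.2⁴)/(8·106.0³·10) = 6.1052 N/mm
N_t = 10; L_s = 9.2·11 = 101.2 mm; δ_solid = L₀ − L_s = 165 − 101.2 = 63.8 mm
δ = F/k = 457/6.1052 = 74.854 mm
δ ≥ δ_solid → spring goes solid

YES, δ = 74.9 mm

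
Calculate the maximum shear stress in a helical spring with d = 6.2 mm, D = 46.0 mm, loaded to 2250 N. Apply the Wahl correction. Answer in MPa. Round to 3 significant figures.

Spring index C = D/d = 46.0/6.2 = 7.4194
K_W = (4C−1)/(4C−4) + 0.615/C = 28.677/25.677 + 0.0829 = 1.1997
τ₀ = 8FD/(πd³) = 8·2250·46.0/(π·6.2³) = 828000/748.73 = 1105.9 MPa
τ_max = K·τ₀ = 1.1997 × 1105.9 = 1326.7 MPa

1330 MPa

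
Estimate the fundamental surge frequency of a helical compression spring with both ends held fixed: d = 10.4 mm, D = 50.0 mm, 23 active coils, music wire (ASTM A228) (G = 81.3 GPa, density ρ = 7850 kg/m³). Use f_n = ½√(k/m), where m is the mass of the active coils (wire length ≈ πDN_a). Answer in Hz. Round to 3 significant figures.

65.5 Hz

k = Gd⁴/(8D³N_a) = (81.3×10³)(10.4⁴)/(8·50.0³·23) = 41.352 N/mm = 41352 N/m
Wire length L = πDN_a = π·50.0·23 = 3612.8 mm
m = ρ·(πd²/4)·L = 7850 × 84.949×10⁻⁶ m² × 3.6128 m = 2.4092 kg
f_n = ½√(k/m) = 0.5·√(41352/2.4092) = 0.5·√(17164) = 65.506 Hz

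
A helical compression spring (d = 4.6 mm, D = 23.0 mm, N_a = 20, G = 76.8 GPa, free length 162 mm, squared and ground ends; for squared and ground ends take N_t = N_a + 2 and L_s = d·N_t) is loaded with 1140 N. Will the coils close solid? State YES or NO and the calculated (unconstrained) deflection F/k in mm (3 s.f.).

YES, δ = 64.5 mm

k = Gd⁴/(8D³N_a) = (76.8×10³)(4.6⁴)/(8·23.0³·20) = 17.664 N/mm
N_t = 22; L_s = 4.6·22 = 101.2 mm; δ_solid = L₀ − L_s = 162 − 101.2 = 60.8 mm
δ = F/k = 1140/17.664 = 64.538 mm
δ ≥ δ_solid → spring goes solid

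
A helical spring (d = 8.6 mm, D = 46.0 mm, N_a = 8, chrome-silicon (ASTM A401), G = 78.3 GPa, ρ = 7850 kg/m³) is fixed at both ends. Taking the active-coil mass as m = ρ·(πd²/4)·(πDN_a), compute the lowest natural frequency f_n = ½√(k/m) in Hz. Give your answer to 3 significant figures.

181 Hz

k = Gd⁴/(8D³N_a) = (78.3×10³)(8.6⁴)/(8·46.0³·8) = 68.755 N/mm = 68755 N/m
Wire length L = πDN_a = π·46.0·8 = 1156.1 mm
m = ρ·(πd²/4)·L = 7850 × 58.088×10⁻⁶ m² × 1.1561 m = 0.52717 kg
f_n = ½√(k/m) = 0.5·√(68755/0.52717) = 0.5·√(1.3042e+05) = 180.57 Hz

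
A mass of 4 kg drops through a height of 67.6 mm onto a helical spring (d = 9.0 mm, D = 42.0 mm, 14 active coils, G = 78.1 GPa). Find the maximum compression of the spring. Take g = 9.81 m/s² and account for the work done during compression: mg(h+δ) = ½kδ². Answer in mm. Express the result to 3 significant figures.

9.93 mm

k = Gd⁴/(8D³N_a) = (78.1×10³)(9.0⁴)/(8·42.0³·14) = 61.753 N/mm
W = mg = 4 × 9.81 = 39.24 N
½kδ² − Wδ − Wh = 0 → δ = (W + √(W² + 2kWh))/k
δ = (39.24 + √(1539.8 + 327613))/61.753 = (39.24 + 573.72)/61.753 = 9.926 mm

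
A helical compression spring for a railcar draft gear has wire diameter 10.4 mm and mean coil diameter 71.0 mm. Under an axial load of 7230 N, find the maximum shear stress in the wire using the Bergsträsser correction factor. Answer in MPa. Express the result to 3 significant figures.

1400 MPa

Spring index C = D/d = 71.0/10.4 = 6.8269
K_B = (4C+2)/(4C−3) = 29.308/24.308 = 1.2057
τ₀ = 8FD/(πd³) = 8·7230·71.0/(π·10.4³) = 4.10664e+06/3533.9 = 1162.1 MPa
τ_max = K·τ₀ = 1.2057 × 1162.1 = 1401.1 MPa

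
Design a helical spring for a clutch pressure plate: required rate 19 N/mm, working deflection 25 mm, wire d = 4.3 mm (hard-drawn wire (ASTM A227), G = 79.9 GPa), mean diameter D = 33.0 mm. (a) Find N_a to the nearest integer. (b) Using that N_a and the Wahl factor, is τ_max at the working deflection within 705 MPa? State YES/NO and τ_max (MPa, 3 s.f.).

(a) 5 coils; (b) YES, τ_max = 599 MPa

N_a = Gd⁴/(8D³k) = (79.9×10³)(4.3⁴)/(8·33.0³·19) = 5.001 → N_a = 5
Actual rate k = Gd⁴/(8D³·5) = 19.003 N/mm
Working load F = kδ = 19.003·25 = 475.07 N
C = 33.0/4.3 = 7.6744; K_W = (4C−1)/(4C−4)+0.615/C = 1.1925
τ_max = K_W·8FD/(πd³) = 1.1925·502.12 = 598.78 MPa
τ_max ≤ 705 MPa → acceptable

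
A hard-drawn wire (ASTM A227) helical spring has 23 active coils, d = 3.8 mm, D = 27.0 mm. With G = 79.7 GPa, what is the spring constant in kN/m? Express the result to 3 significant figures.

4.59 kN/m

k = Gd⁴/(8D³N_a) = (79.7×10³ × 3.8⁴) / (8 × 27.0³ × 23)
  = 1.66185e+07 / 3.62167e+06 = 4.5886 N/mm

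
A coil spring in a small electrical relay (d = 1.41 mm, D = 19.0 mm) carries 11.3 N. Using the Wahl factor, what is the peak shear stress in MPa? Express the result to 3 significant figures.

216 MPa

Spring index C = D/d = 19.0/1.41 = 13.4752
K_W = (4C−1)/(4C−4) + 0.615/C = 52.901/49.901 + 0.0456 = 1.1058
τ₀ = 8FD/(πd³) = 8·11.3·19.0/(π·1.41³) = 1717.6/8.8066 = 195.04 MPa
τ_max = K·τ₀ = 1.1058 × 195.04 = 215.66 MPa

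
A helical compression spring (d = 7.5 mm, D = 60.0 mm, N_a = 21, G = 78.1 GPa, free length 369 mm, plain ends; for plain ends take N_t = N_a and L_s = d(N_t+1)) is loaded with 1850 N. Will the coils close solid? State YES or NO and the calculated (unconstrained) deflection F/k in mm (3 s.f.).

YES, δ = 272 mm

k = Gd⁴/(8D³N_a) = (78.1×10³)(7.5⁴)/(8·60.0³·21) = 6.8098 N/mm
N_t = 21; L_s = 7.5·22 = 165 mm; δ_solid = L₀ − L_s = 369 − 165 = 204 mm
δ = F/k = 1850/6.8098 = 271.67 mm
δ ≥ δ_solid → spring goes solid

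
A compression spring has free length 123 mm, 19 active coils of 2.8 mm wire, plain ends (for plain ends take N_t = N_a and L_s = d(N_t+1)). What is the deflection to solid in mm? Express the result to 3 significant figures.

67.0 mm

N_t = 19; L_s = 2.8·20 = 56 mm
δ_solid = L₀ − L_s = 123 − 56 = 67 mm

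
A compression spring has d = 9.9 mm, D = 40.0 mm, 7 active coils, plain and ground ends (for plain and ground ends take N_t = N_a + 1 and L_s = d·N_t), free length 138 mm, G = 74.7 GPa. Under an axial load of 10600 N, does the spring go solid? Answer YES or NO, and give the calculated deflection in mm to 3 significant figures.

NO, δ = 52.9 mm

k = Gd⁴/(8D³N_a) = (74.7×10³)(9.9⁴)/(8·40.0³·7) = 200.21 N/mm
N_t = 8; L_s = 9.9·8 = 79.2 mm; δ_solid = L₀ − L_s = 138 − 79.2 = 58.8 mm
δ = F/k = 10600/200.21 = 52.943 mm
δ < δ_solid → spring does not go solid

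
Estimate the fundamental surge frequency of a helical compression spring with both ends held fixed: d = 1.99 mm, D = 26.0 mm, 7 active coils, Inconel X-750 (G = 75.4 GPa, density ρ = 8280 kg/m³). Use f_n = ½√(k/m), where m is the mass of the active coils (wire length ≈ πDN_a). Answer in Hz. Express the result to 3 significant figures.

143 Hz

k = Gd⁴/(8D³N_a) = (75.4×10³)(1.99⁴)/(8·26.0³·7) = 1.2014 N/mm = 1201.4 N/m
Wire length L = πDN_a = π·26.0·7 = 571.77 mm
m = ρ·(πd²/4)·L = 8280 × 3.1103×10⁻⁶ m² × 0.57177 m = 0.014725 kg
f_n = ½√(k/m) = 0.5·√(1201.4/0.014725) = 0.5·√(81588) = 142.82 Hz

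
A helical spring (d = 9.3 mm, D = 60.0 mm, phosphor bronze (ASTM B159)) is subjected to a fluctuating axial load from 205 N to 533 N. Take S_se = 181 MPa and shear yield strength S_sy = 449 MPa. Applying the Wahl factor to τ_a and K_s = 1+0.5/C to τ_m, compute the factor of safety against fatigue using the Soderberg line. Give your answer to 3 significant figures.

2.63

C = D/d = 60.0/9.3 = 6.4516; K_W = (4C−1)/(4C−4)+0.615/C = 1.2329; K_s = 1+0.5/C = 1.0775
F_a = (F_max−F_min)/2 = 164 N; F_m = (F_max+F_min)/2 = 369 N
τ_a = K_W·8F_aD/(πd³) = 1.2329 × 31.152 = 38.407 MPa
τ_m = K_s·8F_mD/(πd³) = 1.0775 × 70.092 = 75.524 MPa
Soderberg: 1/n_f = τ_a/S_se + τ_m/S_sy = 38.407/181 + 75.524/449 = 0.21220 + 0.16821 = 0.3804
n_f = 1/0.3804 = 2.629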